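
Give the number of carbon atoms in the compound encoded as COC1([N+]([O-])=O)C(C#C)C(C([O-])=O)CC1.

9

The symbol for carbon appears 9 times in the SMILES.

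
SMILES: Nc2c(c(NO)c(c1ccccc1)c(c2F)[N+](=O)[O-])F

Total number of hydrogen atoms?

9

Hydrogens are implicit in SMILES; fill each atom to its normal valence:
  7 × C (aromatic): no H
  5 × C (aromatic): 1 H each → 5
  2 × F: no H
  1 × N: 2 H
  1 × N: 1 H
  1 × N (charge +1): no H
  1 × O: 1 H
  1 × O: no H
  1 × O (charge -1): no H
  Total hydrogens = 9.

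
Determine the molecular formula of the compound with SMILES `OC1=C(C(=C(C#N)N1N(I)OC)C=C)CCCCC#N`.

Heavy atoms from the SMILES: 13 C, 1 I, 4 N, 2 O.
Implicit hydrogens by atom environment:
  5 × C: 2 H each → 10
  4 × C (aromatic): no H
  3 × N: no H
  2 × C: no H
  1 × C: 3 H
  1 × C: 1 H
  1 × I: no H
  1 × N (aromatic): no H
  1 × O: 1 H
  1 × O: no H
  Total hydrogens = 15.
Molecular formula: C13H15IN4O2

C13H15IN4O2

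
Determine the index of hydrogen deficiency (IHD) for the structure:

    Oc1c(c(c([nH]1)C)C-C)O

3

Molecular formula from the SMILES: C7H11NO2.
DoU = (2C + 2 + N − H − X)/2 = (2·7 + 2 + 1 − 11 − 0)/2 = 6/2 = 3.
(Structurally: 1 ring(s) + 2 π bond(s) = 3.)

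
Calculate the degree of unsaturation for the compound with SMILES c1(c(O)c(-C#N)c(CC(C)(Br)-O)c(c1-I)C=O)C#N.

Molecular formula from the SMILES: C12H8BrIN2O3.
DoU = (2C + 2 + N − H − X)/2 = (2·12 + 2 + 2 − 8 − 2)/2 = 18/2 = 9.
(Structurally: 1 ring(s) + 8 π bond(s) = 9.)

9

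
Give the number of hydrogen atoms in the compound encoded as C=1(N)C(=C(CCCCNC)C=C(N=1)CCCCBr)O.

24

Hydrogens are implicit in SMILES; fill each atom to its normal valence:
  8 × C: 2 H each → 16
  4 × C (aromatic): no H
  1 × Br: no H
  1 × C: 3 H
  1 × C (aromatic): 1 H
  1 × N: 2 H
  1 × N: 1 H
  1 × N (aromatic): no H
  1 × O: 1 H
  Total hydrogens = 24.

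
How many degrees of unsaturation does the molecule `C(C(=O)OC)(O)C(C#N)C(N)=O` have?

Molecular formula from the SMILES: C6H8N2O4.
DoU = (2C + 2 + N − H − X)/2 = (2·6 + 2 + 2 − 8 − 0)/2 = 8/2 = 4.
(Structurally: 0 ring(s) + 4 π bond(s) = 4.)

4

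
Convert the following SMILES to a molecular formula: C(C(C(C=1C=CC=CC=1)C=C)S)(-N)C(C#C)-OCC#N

C16H18N2OS

Heavy atoms from the SMILES: 16 C, 2 N, 1 O, 1 S.
Implicit hydrogens by atom environment:
  6 × C: 1 H each → 6
  5 × C (aromatic): 1 H each → 5
  2 × C: 2 H each → 4
  2 × C: no H
  1 × C (aromatic): no H
  1 × N: 2 H
  1 × N: no H
  1 × O: no H
  1 × S: 1 H
  Total hydrogens = 18.
Molecular formula: C16H18N2OS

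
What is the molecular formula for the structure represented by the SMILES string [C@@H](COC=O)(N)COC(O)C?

C6H13NO4

Heavy atoms from the SMILES: 6 C, 1 N, 4 O.
Implicit hydrogens by atom environment:
  3 × C: 1 H each → 3
  3 × O: no H
  2 × C: 2 H each → 4
  1 × C: 3 H
  1 × N: 2 H
  1 × O: 1 H
  Total hydrogens = 13.
Molecular formula: C6H13NO4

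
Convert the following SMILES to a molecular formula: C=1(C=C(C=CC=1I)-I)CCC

Heavy atoms from the SMILES: 9 C, 2 I.
Implicit hydrogens by atom environment:
  3 × C (aromatic): 1 H each → 3
  3 × C (aromatic): no H
  2 × C: 2 H each → 4
  2 × I: no H
  1 × C: 3 H
  Total hydrogens = 10.
Molecular formula: C9H10I2

C9H10I2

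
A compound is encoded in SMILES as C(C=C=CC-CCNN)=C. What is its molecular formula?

C8H14N2

Heavy atoms from the SMILES: 8 C, 2 N.
Implicit hydrogens by atom environment:
  4 × C: 2 H each → 8
  3 × C: 1 H each → 3
  1 × C: no H
  1 × N: 2 H
  1 × N: 1 H
  Total hydrogens = 14.
Molecular formula: C8H14N2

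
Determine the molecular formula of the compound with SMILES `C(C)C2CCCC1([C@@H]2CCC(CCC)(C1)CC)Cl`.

Heavy atoms from the SMILES: 17 C, 1 Cl.
Implicit hydrogens by atom environment:
  10 × C: 2 H each → 20
  3 × C: 3 H each → 9
  2 × C: 1 H each → 2
  2 × C: no H
  1 × Cl: no H
  Total hydrogens = 31.
Molecular formula: C17H31Cl

C17H31Cl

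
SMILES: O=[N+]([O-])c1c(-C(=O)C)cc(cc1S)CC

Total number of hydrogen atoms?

Hydrogens are implicit in SMILES; fill each atom to its normal valence:
  4 × C (aromatic): no H
  2 × C: 3 H each → 6
  2 × C (aromatic): 1 H each → 2
  2 × O: no H
  1 × C: 2 H
  1 × C: no H
  1 × N (charge +1): no H
  1 × O (charge -1): no H
  1 × S: 1 H
  Total hydrogens = 11.

11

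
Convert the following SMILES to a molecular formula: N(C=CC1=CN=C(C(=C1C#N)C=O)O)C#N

C10H6N4O2

Heavy atoms from the SMILES: 10 C, 4 N, 2 O.
Implicit hydrogens by atom environment:
  4 × C (aromatic): no H
  3 × C: 1 H each → 3
  2 × C: no H
  2 × N: no H
  1 × C (aromatic): 1 H
  1 × N: 1 H
  1 × N (aromatic): no H
  1 × O: 1 H
  1 × O: no H
  Total hydrogens = 6.
Molecular formula: C10H6N4O2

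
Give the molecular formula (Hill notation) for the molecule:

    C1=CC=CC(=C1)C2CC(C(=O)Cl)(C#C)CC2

Heavy atoms from the SMILES: 14 C, 1 Cl, 1 O.
Implicit hydrogens by atom environment:
  5 × C (aromatic): 1 H each → 5
  3 × C: 2 H each → 6
  3 × C: no H
  2 × C: 1 H each → 2
  1 × C (aromatic): no H
  1 × Cl: no H
  1 × O: no H
  Total hydrogens = 13.
Molecular formula: C14H13ClO

C14H13ClO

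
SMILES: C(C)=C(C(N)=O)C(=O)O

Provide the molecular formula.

Heavy atoms from the SMILES: 5 C, 1 N, 3 O.
Implicit hydrogens by atom environment:
  3 × C: no H
  2 × O: no H
  1 × C: 3 H
  1 × C: 1 H
  1 × N: 2 H
  1 × O: 1 H
  Total hydrogens = 7.
Molecular formula: C5H7NO3

C5H7NO3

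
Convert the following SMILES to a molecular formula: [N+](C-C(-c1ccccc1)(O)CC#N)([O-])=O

Heavy atoms from the SMILES: 10 C, 2 N, 3 O.
Implicit hydrogens by atom environment:
  5 × C (aromatic): 1 H each → 5
  2 × C: 2 H each → 4
  2 × C: no H
  1 × C (aromatic): no H
  1 × N (charge +1): no H
  1 × N: no H
  1 × O: 1 H
  1 × O: no H
  1 × O (charge -1): no H
  Total hydrogens = 10.
Molecular formula: C10H10N2O3

C10H10N2O3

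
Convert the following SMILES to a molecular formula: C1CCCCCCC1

Heavy atoms from the SMILES: 8 C.
Implicit hydrogens by atom environment:
  8 × C: 2 H each → 16
  Total hydrogens = 16.
Molecular formula: C8H16

C8H16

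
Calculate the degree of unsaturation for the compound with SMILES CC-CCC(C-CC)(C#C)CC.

2

Molecular formula from the SMILES: C12H22.
DoU = (2C + 2 + N − H − X)/2 = (2·12 + 2 + 0 − 22 − 0)/2 = 4/2 = 2.
(Structurally: 0 ring(s) + 2 π bond(s) = 2.)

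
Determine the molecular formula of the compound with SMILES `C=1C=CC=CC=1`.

C6H6

Heavy atoms from the SMILES: 6 C.
Implicit hydrogens by atom environment:
  6 × C (aromatic): 1 H each → 6
  Total hydrogens = 6.
Molecular formula: C6H6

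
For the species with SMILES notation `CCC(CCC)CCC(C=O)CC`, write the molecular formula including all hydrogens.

C12H24O

Heavy atoms from the SMILES: 12 C, 1 O.
Implicit hydrogens by atom environment:
  6 × C: 2 H each → 12
  3 × C: 3 H each → 9
  3 × C: 1 H each → 3
  1 × O: no H
  Total hydrogens = 24.
Molecular formula: C12H24O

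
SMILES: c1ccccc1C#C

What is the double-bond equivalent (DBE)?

6

Molecular formula from the SMILES: C8H6.
DoU = (2C + 2 + N − H − X)/2 = (2·8 + 2 + 0 − 6 − 0)/2 = 12/2 = 6.
(Structurally: 1 ring(s) + 5 π bond(s) = 6.)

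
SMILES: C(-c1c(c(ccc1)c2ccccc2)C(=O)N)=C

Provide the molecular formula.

Heavy atoms from the SMILES: 15 C, 1 N, 1 O.
Implicit hydrogens by atom environment:
  8 × C (aromatic): 1 H each → 8
  4 × C (aromatic): no H
  1 × C: 2 H
  1 × C: 1 H
  1 × C: no H
  1 × N: 2 H
  1 × O: no H
  Total hydrogens = 13.
Molecular formula: C15H13NO

C15H13NO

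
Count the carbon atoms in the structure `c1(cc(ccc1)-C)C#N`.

8

The symbol for carbon appears 8 times in the SMILES. Lowercase c denotes aromatic carbon and counts toward C.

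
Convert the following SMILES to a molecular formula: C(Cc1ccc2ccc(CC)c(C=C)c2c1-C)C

Heavy atoms from the SMILES: 18 C.
Implicit hydrogens by atom environment:
  6 × C (aromatic): no H
  4 × C: 2 H each → 8
  4 × C (aromatic): 1 H each → 4
  3 × C: 3 H each → 9
  1 × C: 1 H
  Total hydrogens = 22.
Molecular formula: C18H22

C18H22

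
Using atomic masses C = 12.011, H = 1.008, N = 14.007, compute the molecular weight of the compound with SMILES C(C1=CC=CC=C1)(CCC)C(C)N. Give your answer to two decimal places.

177.29

Molecular formula: C12H19N.
M = 12×12.011 + 19×1.008 + 1×14.007 = 177.29 g/mol.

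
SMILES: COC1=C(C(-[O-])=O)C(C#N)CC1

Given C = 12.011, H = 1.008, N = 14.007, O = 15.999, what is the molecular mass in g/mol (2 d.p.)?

166.16

Molecular formula: C8H8NO3-.
M = 8×12.011 + 8×1.008 + 1×14.007 + 3×15.999 = 166.16 g/mol.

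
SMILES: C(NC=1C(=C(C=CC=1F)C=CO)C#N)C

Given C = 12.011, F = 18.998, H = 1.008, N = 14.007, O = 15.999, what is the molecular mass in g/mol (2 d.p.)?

Molecular formula: C11H11FN2O.
M = 11×12.011 + 1×18.998 + 11×1.008 + 2×14.007 + 1×15.999 = 206.22 g/mol.

206.22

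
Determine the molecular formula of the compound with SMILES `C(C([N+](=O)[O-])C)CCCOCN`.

C7H16N2O3

Heavy atoms from the SMILES: 7 C, 2 N, 3 O.
Implicit hydrogens by atom environment:
  5 × C: 2 H each → 10
  2 × O: no H
  1 × C: 3 H
  1 × C: 1 H
  1 × N: 2 H
  1 × N (charge +1): no H
  1 × O (charge -1): no H
  Total hydrogens = 16.
Molecular formula: C7H16N2O3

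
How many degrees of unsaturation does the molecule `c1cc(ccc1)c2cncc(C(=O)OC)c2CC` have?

9

Molecular formula from the SMILES: C15H15NO2.
DoU = (2C + 2 + N − H − X)/2 = (2·15 + 2 + 1 − 15 − 0)/2 = 18/2 = 9.
(Structurally: 2 ring(s) + 7 π bond(s) = 9.)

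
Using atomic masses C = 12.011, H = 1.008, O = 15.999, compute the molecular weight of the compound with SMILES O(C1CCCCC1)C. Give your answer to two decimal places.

114.19

Molecular formula: C7H14O.
M = 7×12.011 + 14×1.008 + 1×15.999 = 114.19 g/mol.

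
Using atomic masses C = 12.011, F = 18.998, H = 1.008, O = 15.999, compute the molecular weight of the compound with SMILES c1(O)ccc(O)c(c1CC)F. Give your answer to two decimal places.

156.16

Molecular formula: C8H9FO2.
M = 8×12.011 + 1×18.998 + 9×1.008 + 2×15.999 = 156.16 g/mol.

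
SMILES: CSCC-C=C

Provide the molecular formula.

C5H10S

Heavy atoms from the SMILES: 5 C, 1 S.
Implicit hydrogens by atom environment:
  3 × C: 2 H each → 6
  1 × C: 3 H
  1 × C: 1 H
  1 × S: no H
  Total hydrogens = 10.
Molecular formula: C5H10S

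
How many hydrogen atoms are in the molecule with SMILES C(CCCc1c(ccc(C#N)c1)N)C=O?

14

Hydrogens are implicit in SMILES; fill each atom to its normal valence:
  4 × C: 2 H each → 8
  3 × C (aromatic): 1 H each → 3
  3 × C (aromatic): no H
  1 × C: 1 H
  1 × C: no H
  1 × N: 2 H
  1 × N: no H
  1 × O: no H
  Total hydrogens = 14.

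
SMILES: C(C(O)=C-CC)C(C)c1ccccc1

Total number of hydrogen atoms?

Hydrogens are implicit in SMILES; fill each atom to its normal valence:
  5 × C (aromatic): 1 H each → 5
  2 × C: 3 H each → 6
  2 × C: 2 H each → 4
  2 × C: 1 H each → 2
  1 × C: no H
  1 × C (aromatic): no H
  1 × O: 1 H
  Total hydrogens = 18.

18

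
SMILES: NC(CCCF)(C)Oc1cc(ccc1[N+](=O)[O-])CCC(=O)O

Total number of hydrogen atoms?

Hydrogens are implicit in SMILES; fill each atom to its normal valence:
  5 × C: 2 H each → 10
  3 × C (aromatic): 1 H each → 3
  3 × C (aromatic): no H
  3 × O: no H
  2 × C: no H
  1 × C: 3 H
  1 × F: no H
  1 × N: 2 H
  1 × N (charge +1): no H
  1 × O: 1 H
  1 × O (charge -1): no H
  Total hydrogens = 19.

19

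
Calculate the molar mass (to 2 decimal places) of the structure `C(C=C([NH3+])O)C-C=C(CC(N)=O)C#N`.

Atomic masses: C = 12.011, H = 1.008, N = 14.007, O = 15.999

Molecular formula: C9H14N3O2+.
M = 9×12.011 + 14×1.008 + 3×14.007 + 2×15.999 = 196.23 g/mol.

196.23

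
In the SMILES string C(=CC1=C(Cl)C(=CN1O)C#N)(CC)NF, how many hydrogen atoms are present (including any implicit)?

9

Hydrogens are implicit in SMILES; fill each atom to its normal valence:
  3 × C (aromatic): no H
  2 × C: no H
  1 × C: 3 H
  1 × C: 2 H
  1 × C (aromatic): 1 H
  1 × C: 1 H
  1 × Cl: no H
  1 × F: no H
  1 × N: 1 H
  1 × N (aromatic): no H
  1 × N: no H
  1 × O: 1 H
  Total hydrogens = 9.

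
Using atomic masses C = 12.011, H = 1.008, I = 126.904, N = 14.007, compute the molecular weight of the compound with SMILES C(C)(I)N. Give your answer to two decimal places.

170.98

Molecular formula: C2H6IN.
M = 2×12.011 + 6×1.008 + 1×126.904 + 1×14.007 = 170.98 g/mol.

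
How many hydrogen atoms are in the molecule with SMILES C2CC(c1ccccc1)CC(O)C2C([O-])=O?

15

Hydrogens are implicit in SMILES; fill each atom to its normal valence:
  5 × C (aromatic): 1 H each → 5
  3 × C: 2 H each → 6
  3 × C: 1 H each → 3
  1 × C: no H
  1 × C (aromatic): no H
  1 × O: 1 H
  1 × O: no H
  1 × O (charge -1): no H
  Total hydrogens = 15.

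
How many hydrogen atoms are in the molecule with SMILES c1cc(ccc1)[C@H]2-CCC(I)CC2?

Hydrogens are implicit in SMILES; fill each atom to its normal valence:
  5 × C (aromatic): 1 H each → 5
  4 × C: 2 H each → 8
  2 × C: 1 H each → 2
  1 × C (aromatic): no H
  1 × I: no H
  Total hydrogens = 15.

15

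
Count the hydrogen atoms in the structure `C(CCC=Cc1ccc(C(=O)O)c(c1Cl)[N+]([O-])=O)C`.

Hydrogens are implicit in SMILES; fill each atom to its normal valence:
  4 × C (aromatic): no H
  3 × C: 2 H each → 6
  2 × C (aromatic): 1 H each → 2
  2 × C: 1 H each → 2
  2 × O: no H
  1 × C: 3 H
  1 × C: no H
  1 × Cl: no H
  1 × N (charge +1): no H
  1 × O: 1 H
  1 × O (charge -1): no H
  Total hydrogens = 14.

14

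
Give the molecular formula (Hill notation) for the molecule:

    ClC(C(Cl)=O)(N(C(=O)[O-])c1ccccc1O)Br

Heavy atoms from the SMILES: 1 Br, 9 C, 2 Cl, 1 N, 4 O.
Implicit hydrogens by atom environment:
  4 × C (aromatic): 1 H each → 4
  3 × C: no H
  2 × C (aromatic): no H
  2 × Cl: no H
  2 × O: no H
  1 × Br: no H
  1 × N: no H
  1 × O: 1 H
  1 × O (charge -1): no H
  Total hydrogens = 5.
Net charge -1.
Molecular formula: C9H5BrCl2NO4-

C9H5BrCl2NO4-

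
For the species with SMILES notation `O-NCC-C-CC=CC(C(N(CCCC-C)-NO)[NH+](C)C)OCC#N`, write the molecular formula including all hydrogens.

C17H36N5O3+

Heavy atoms from the SMILES: 17 C, 5 N, 3 O.
Implicit hydrogens by atom environment:
  9 × C: 2 H each → 18
  4 × C: 1 H each → 4
  3 × C: 3 H each → 9
  2 × N: 1 H each → 2
  2 × N: no H
  2 × O: 1 H each → 2
  1 × C: no H
  1 × N (charge +1): 1 H
  1 × O: no H
  Total hydrogens = 36.
Net charge +1.
Molecular formula: C17H36N5O3+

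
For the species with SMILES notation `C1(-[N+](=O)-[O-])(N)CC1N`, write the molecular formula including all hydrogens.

Heavy atoms from the SMILES: 3 C, 3 N, 2 O.
Implicit hydrogens by atom environment:
  2 × N: 2 H each → 4
  1 × C: 2 H
  1 × C: 1 H
  1 × C: no H
  1 × N (charge +1): no H
  1 × O: no H
  1 × O (charge -1): no H
  Total hydrogens = 7.
Molecular formula: C3H7N3O2

C3H7N3O2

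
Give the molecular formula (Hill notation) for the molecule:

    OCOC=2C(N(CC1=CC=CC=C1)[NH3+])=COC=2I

C12H14IN2O3+

Heavy atoms from the SMILES: 12 C, 1 I, 2 N, 3 O.
Implicit hydrogens by atom environment:
  6 × C (aromatic): 1 H each → 6
  4 × C (aromatic): no H
  2 × C: 2 H each → 4
  1 × I: no H
  1 × N (charge +1): 3 H
  1 × N: no H
  1 × O: 1 H
  1 × O (aromatic): no H
  1 × O: no H
  Total hydrogens = 14.
Net charge +1.
Molecular formula: C12H14IN2O3+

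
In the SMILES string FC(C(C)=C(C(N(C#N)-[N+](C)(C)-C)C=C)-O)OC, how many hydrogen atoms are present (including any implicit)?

Hydrogens are implicit in SMILES; fill each atom to its normal valence:
  5 × C: 3 H each → 15
  3 × C: 1 H each → 3
  3 × C: no H
  2 × N: no H
  1 × C: 2 H
  1 × F: no H
  1 × N (charge +1): no H
  1 × O: 1 H
  1 × O: no H
  Total hydrogens = 21.

21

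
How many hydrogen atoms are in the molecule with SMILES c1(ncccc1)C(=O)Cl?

4

Hydrogens are implicit in SMILES; fill each atom to its normal valence:
  4 × C (aromatic): 1 H each → 4
  1 × C (aromatic): no H
  1 × C: no H
  1 × Cl: no H
  1 × N (aromatic): no H
  1 × O: no H
  Total hydrogens = 4.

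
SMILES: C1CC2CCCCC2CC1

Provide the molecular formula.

Heavy atoms from the SMILES: 10 C.
Implicit hydrogens by atom environment:
  8 × C: 2 H each → 16
  2 × C: 1 H each → 2
  Total hydrogens = 18.
Molecular formula: C10H18

C10H18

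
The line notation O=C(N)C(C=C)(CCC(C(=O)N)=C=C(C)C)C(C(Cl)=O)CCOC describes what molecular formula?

C17H25ClN2O4

Heavy atoms from the SMILES: 17 C, 1 Cl, 2 N, 4 O.
Implicit hydrogens by atom environment:
  7 × C: no H
  5 × C: 2 H each → 10
  4 × O: no H
  3 × C: 3 H each → 9
  2 × C: 1 H each → 2
  2 × N: 2 H each → 4
  1 × Cl: no H
  Total hydrogens = 25.
Molecular formula: C17H25ClN2O4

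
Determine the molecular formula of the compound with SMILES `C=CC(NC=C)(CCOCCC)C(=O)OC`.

C12H21NO3

Heavy atoms from the SMILES: 12 C, 1 N, 3 O.
Implicit hydrogens by atom environment:
  6 × C: 2 H each → 12
  3 × O: no H
  2 × C: 3 H each → 6
  2 × C: 1 H each → 2
  2 × C: no H
  1 × N: 1 H
  Total hydrogens = 21.
Molecular formula: C12H21NO3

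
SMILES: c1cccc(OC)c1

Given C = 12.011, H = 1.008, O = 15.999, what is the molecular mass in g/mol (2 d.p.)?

Molecular formula: C7H8O.
M = 7×12.011 + 8×1.008 + 1×15.999 = 108.14 g/mol.

108.14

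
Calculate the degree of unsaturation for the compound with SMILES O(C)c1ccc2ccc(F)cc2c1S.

Molecular formula from the SMILES: C11H9FOS.
DoU = (2C + 2 + N − H − X)/2 = (2·11 + 2 + 0 − 9 − 1)/2 = 14/2 = 7.
(Structurally: 2 ring(s) + 5 π bond(s) = 7.)

7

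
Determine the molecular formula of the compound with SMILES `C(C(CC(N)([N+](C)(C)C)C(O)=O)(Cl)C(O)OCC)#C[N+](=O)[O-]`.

Heavy atoms from the SMILES: 12 C, 1 Cl, 3 N, 6 O.
Implicit hydrogens by atom environment:
  5 × C: no H
  4 × C: 3 H each → 12
  3 × O: no H
  2 × C: 2 H each → 4
  2 × N (charge +1): no H
  2 × O: 1 H each → 2
  1 × C: 1 H
  1 × Cl: no H
  1 × N: 2 H
  1 × O (charge -1): no H
  Total hydrogens = 21.
Net charge +1.
Molecular formula: C12H21ClN3O6+

C12H21ClN3O6+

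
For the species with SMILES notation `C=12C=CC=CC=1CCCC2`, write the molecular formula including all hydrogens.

Heavy atoms from the SMILES: 10 C.
Implicit hydrogens by atom environment:
  4 × C: 2 H each → 8
  4 × C (aromatic): 1 H each → 4
  2 × C (aromatic): no H
  Total hydrogens = 12.
Molecular formula: C10H12

C10H12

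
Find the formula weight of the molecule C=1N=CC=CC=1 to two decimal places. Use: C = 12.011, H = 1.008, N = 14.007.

79.10

Molecular formula: C5H5N.
M = 5×12.011 + 5×1.008 + 1×14.007 = 79.10 g/mol.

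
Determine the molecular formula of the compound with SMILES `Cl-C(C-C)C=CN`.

Heavy atoms from the SMILES: 5 C, 1 Cl, 1 N.
Implicit hydrogens by atom environment:
  3 × C: 1 H each → 3
  1 × C: 3 H
  1 × C: 2 H
  1 × Cl: no H
  1 × N: 2 H
  Total hydrogens = 10.
Molecular formula: C5H10ClN

C5H10ClN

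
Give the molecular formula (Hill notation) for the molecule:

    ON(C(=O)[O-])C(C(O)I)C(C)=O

Heavy atoms from the SMILES: 5 C, 1 I, 1 N, 5 O.
Implicit hydrogens by atom environment:
  2 × C: 1 H each → 2
  2 × C: no H
  2 × O: 1 H each → 2
  2 × O: no H
  1 × C: 3 H
  1 × I: no H
  1 × N: no H
  1 × O (charge -1): no H
  Total hydrogens = 7.
Net charge -1.
Molecular formula: C5H7INO5-

C5H7INO5-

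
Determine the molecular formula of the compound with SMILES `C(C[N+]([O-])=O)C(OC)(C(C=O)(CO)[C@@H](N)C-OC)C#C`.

Heavy atoms from the SMILES: 12 C, 2 N, 6 O.
Implicit hydrogens by atom environment:
  4 × C: 2 H each → 8
  4 × O: no H
  3 × C: 1 H each → 3
  3 × C: no H
  2 × C: 3 H each → 6
  1 × N: 2 H
  1 × N (charge +1): no H
  1 × O: 1 H
  1 × O (charge -1): no H
  Total hydrogens = 20.
Molecular formula: C12H20N2O6

C12H20N2O6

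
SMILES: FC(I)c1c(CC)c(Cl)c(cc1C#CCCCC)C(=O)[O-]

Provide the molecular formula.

Heavy atoms from the SMILES: 16 C, 1 Cl, 1 F, 1 I, 2 O.
Implicit hydrogens by atom environment:
  5 × C (aromatic): no H
  4 × C: 2 H each → 8
  3 × C: no H
  2 × C: 3 H each → 6
  1 × C (aromatic): 1 H
  1 × C: 1 H
  1 × Cl: no H
  1 × F: no H
  1 × I: no H
  1 × O: no H
  1 × O (charge -1): no H
  Total hydrogens = 16.
Net charge -1.
Molecular formula: C16H16ClFIO2-

C16H16ClFIO2-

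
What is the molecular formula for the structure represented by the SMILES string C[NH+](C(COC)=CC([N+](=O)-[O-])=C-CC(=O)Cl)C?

C10H16ClN2O4+

Heavy atoms from the SMILES: 10 C, 1 Cl, 2 N, 4 O.
Implicit hydrogens by atom environment:
  3 × C: 3 H each → 9
  3 × C: no H
  3 × O: no H
  2 × C: 2 H each → 4
  2 × C: 1 H each → 2
  1 × Cl: no H
  1 × N (charge +1): 1 H
  1 × N (charge +1): no H
  1 × O (charge -1): no H
  Total hydrogens = 16.
Net charge +1.
Molecular formula: C10H16ClN2O4+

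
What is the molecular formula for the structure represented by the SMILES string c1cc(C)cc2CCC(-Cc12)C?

C12H16

Heavy atoms from the SMILES: 12 C.
Implicit hydrogens by atom environment:
  3 × C: 2 H each → 6
  3 × C (aromatic): 1 H each → 3
  3 × C (aromatic): no H
  2 × C: 3 H each → 6
  1 × C: 1 H
  Total hydrogens = 16.
Molecular formula: C12H16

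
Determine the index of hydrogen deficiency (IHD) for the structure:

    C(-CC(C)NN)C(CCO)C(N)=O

1

Molecular formula from the SMILES: C8H19N3O2.
DoU = (2C + 2 + N − H − X)/2 = (2·8 + 2 + 3 − 19 − 0)/2 = 2/2 = 1.
(Structurally: 0 ring(s) + 1 π bond(s) = 1.)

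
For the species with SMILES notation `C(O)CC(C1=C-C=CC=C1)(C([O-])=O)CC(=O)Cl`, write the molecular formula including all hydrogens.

C12H12ClO4-

Heavy atoms from the SMILES: 12 C, 1 Cl, 4 O.
Implicit hydrogens by atom environment:
  5 × C (aromatic): 1 H each → 5
  3 × C: 2 H each → 6
  3 × C: no H
  2 × O: no H
  1 × C (aromatic): no H
  1 × Cl: no H
  1 × O: 1 H
  1 × O (charge -1): no H
  Total hydrogens = 12.
Net charge -1.
Molecular formula: C12H12ClO4-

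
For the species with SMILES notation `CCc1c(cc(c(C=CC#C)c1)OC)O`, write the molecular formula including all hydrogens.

Heavy atoms from the SMILES: 13 C, 2 O.
Implicit hydrogens by atom environment:
  4 × C (aromatic): no H
  3 × C: 1 H each → 3
  2 × C: 3 H each → 6
  2 × C (aromatic): 1 H each → 2
  1 × C: 2 H
  1 × C: no H
  1 × O: 1 H
  1 × O: no H
  Total hydrogens = 14.
Molecular formula: C13H14O2

C13H14O2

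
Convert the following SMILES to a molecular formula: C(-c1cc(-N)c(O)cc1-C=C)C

Heavy atoms from the SMILES: 10 C, 1 N, 1 O.
Implicit hydrogens by atom environment:
  4 × C (aromatic): no H
  2 × C: 2 H each → 4
  2 × C (aromatic): 1 H each → 2
  1 × C: 3 H
  1 × C: 1 H
  1 × N: 2 H
  1 × O: 1 H
  Total hydrogens = 13.
Molecular formula: C10H13NO

C10H13NO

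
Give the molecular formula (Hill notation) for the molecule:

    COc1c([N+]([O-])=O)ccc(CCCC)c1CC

C13H19NO3

Heavy atoms from the SMILES: 13 C, 1 N, 3 O.
Implicit hydrogens by atom environment:
  4 × C: 2 H each → 8
  4 × C (aromatic): no H
  3 × C: 3 H each → 9
  2 × C (aromatic): 1 H each → 2
  2 × O: no H
  1 × N (charge +1): no H
  1 × O (charge -1): no H
  Total hydrogens = 19.
Molecular formula: C13H19NO3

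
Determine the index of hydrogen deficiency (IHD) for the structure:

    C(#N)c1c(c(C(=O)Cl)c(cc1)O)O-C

7

Molecular formula from the SMILES: C9H6ClNO3.
DoU = (2C + 2 + N − H − X)/2 = (2·9 + 2 + 1 − 6 − 1)/2 = 14/2 = 7.
(Structurally: 1 ring(s) + 6 π bond(s) = 7.)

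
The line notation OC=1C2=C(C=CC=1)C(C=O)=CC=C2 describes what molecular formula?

Heavy atoms from the SMILES: 11 C, 2 O.
Implicit hydrogens by atom environment:
  6 × C (aromatic): 1 H each → 6
  4 × C (aromatic): no H
  1 × C: 1 H
  1 × O: 1 H
  1 × O: no H
  Total hydrogens = 8.
Molecular formula: C11H8O2

C11H8O2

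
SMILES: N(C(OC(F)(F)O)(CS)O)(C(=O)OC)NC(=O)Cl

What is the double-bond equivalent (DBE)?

Molecular formula from the SMILES: C6H9ClF2N2O6S.
DoU = (2C + 2 + N − H − X)/2 = (2·6 + 2 + 2 − 9 − 3)/2 = 4/2 = 2.
(Structurally: 0 ring(s) + 2 π bond(s) = 2.)

2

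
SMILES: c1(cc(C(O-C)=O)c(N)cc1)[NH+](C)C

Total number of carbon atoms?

10

The symbol for carbon appears 10 times in the SMILES. Lowercase c denotes aromatic carbon and counts toward C.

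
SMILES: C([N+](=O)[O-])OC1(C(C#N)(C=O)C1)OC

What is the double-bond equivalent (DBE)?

5

Molecular formula from the SMILES: C7H8N2O5.
DoU = (2C + 2 + N − H − X)/2 = (2·7 + 2 + 2 − 8 − 0)/2 = 10/2 = 5.
(Structurally: 1 ring(s) + 4 π bond(s) = 5.)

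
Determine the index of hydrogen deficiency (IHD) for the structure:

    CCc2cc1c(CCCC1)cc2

5

Molecular formula from the SMILES: C12H16.
DoU = (2C + 2 + N − H − X)/2 = (2·12 + 2 + 0 − 16 − 0)/2 = 10/2 = 5.
(Structurally: 2 ring(s) + 3 π bond(s) = 5.)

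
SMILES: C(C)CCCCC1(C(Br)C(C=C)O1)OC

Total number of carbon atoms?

12

The symbol for carbon appears 12 times in the SMILES.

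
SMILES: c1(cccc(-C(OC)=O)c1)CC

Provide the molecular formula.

Heavy atoms from the SMILES: 10 C, 2 O.
Implicit hydrogens by atom environment:
  4 × C (aromatic): 1 H each → 4
  2 × C: 3 H each → 6
  2 × C (aromatic): no H
  2 × O: no H
  1 × C: 2 H
  1 × C: no H
  Total hydrogens = 12.
Molecular formula: C10H12O2

C10H12O2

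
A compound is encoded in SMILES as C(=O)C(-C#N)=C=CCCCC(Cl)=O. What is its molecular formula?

Heavy atoms from the SMILES: 9 C, 1 Cl, 1 N, 2 O.
Implicit hydrogens by atom environment:
  4 × C: no H
  3 × C: 2 H each → 6
  2 × C: 1 H each → 2
  2 × O: no H
  1 × Cl: no H
  1 × N: no H
  Total hydrogens = 8.
Molecular formula: C9H8ClNO2

C9H8ClNO2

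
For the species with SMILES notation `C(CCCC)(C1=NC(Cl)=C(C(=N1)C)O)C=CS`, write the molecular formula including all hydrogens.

Heavy atoms from the SMILES: 12 C, 1 Cl, 2 N, 1 O, 1 S.
Implicit hydrogens by atom environment:
  4 × C (aromatic): no H
  3 × C: 2 H each → 6
  3 × C: 1 H each → 3
  2 × C: 3 H each → 6
  2 × N (aromatic): no H
  1 × Cl: no H
  1 × O: 1 H
  1 × S: 1 H
  Total hydrogens = 17.
Molecular formula: C12H17ClN2OS

C12H17ClN2OS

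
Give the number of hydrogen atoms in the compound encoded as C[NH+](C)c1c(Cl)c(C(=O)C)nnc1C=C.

Hydrogens are implicit in SMILES; fill each atom to its normal valence:
  4 × C (aromatic): no H
  3 × C: 3 H each → 9
  2 × N (aromatic): no H
  1 × C: 2 H
  1 × C: 1 H
  1 × C: no H
  1 × Cl: no H
  1 × N (charge +1): 1 H
  1 × O: no H
  Total hydrogens = 13.

13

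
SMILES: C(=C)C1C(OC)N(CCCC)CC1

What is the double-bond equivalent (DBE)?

Molecular formula from the SMILES: C11H21NO.
DoU = (2C + 2 + N − H − X)/2 = (2·11 + 2 + 1 − 21 − 0)/2 = 4/2 = 2.
(Structurally: 1 ring(s) + 1 π bond(s) = 2.)

2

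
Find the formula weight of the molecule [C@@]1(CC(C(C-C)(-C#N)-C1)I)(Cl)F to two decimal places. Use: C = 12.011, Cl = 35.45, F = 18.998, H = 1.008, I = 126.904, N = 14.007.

Molecular formula: C8H10ClFIN.
M = 8×12.011 + 1×35.45 + 1×18.998 + 10×1.008 + 1×126.904 + 1×14.007 = 301.53 g/mol.

301.53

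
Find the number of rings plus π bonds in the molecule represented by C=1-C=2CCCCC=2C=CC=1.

5

Molecular formula from the SMILES: C10H12.
DoU = (2C + 2 + N − H − X)/2 = (2·10 + 2 + 0 − 12 − 0)/2 = 10/2 = 5.
(Structurally: 2 ring(s) + 3 π bond(s) = 5.)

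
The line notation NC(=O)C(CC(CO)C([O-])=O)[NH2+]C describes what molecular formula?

C7H14N2O4

Heavy atoms from the SMILES: 7 C, 2 N, 4 O.
Implicit hydrogens by atom environment:
  2 × C: 2 H each → 4
  2 × C: 1 H each → 2
  2 × C: no H
  2 × O: no H
  1 × C: 3 H
  1 × N: 2 H
  1 × N (charge +1): 2 H
  1 × O: 1 H
  1 × O (charge -1): no H
  Total hydrogens = 14.
Molecular formula: C7H14N2O4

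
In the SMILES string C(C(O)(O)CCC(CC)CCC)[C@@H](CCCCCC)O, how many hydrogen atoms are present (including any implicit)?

Hydrogens are implicit in SMILES; fill each atom to its normal valence:
  11 × C: 2 H each → 22
  3 × C: 3 H each → 9
  3 × O: 1 H each → 3
  2 × C: 1 H each → 2
  1 × C: no H
  Total hydrogens = 36.

36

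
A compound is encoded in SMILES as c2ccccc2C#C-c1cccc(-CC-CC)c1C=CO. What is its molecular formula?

Heavy atoms from the SMILES: 20 C, 1 O.
Implicit hydrogens by atom environment:
  8 × C (aromatic): 1 H each → 8
  4 × C (aromatic): no H
  3 × C: 2 H each → 6
  2 × C: 1 H each → 2
  2 × C: no H
  1 × C: 3 H
  1 × O: 1 H
  Total hydrogens = 20.
Molecular formula: C20H20O

C20H20O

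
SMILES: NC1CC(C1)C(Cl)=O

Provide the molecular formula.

C5H8ClNO

Heavy atoms from the SMILES: 5 C, 1 Cl, 1 N, 1 O.
Implicit hydrogens by atom environment:
  2 × C: 2 H each → 4
  2 × C: 1 H each → 2
  1 × C: no H
  1 × Cl: no H
  1 × N: 2 H
  1 × O: no H
  Total hydrogens = 8.
Molecular formula: C5H8ClNO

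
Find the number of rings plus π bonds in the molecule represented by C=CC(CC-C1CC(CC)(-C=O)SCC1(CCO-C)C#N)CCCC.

5

Molecular formula from the SMILES: C21H35NO2S.
DoU = (2C + 2 + N − H − X)/2 = (2·21 + 2 + 1 − 35 − 0)/2 = 10/2 = 5.
(Structurally: 1 ring(s) + 4 π bond(s) = 5.)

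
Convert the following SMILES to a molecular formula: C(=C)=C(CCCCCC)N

Heavy atoms from the SMILES: 9 C, 1 N.
Implicit hydrogens by atom environment:
  6 × C: 2 H each → 12
  2 × C: no H
  1 × C: 3 H
  1 × N: 2 H
  Total hydrogens = 17.
Molecular formula: C9H17N

C9H17N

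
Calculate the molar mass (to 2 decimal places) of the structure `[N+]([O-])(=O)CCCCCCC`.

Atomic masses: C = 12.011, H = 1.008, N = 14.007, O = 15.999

145.20

Molecular formula: C7H15NO2.
M = 7×12.011 + 15×1.008 + 1×14.007 + 2×15.999 = 145.20 g/mol.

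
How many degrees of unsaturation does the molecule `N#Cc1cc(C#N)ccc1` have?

Molecular formula from the SMILES: C8H4N2.
DoU = (2C + 2 + N − H − X)/2 = (2·8 + 2 + 2 − 4 − 0)/2 = 16/2 = 8.
(Structurally: 1 ring(s) + 7 π bond(s) = 8.)

8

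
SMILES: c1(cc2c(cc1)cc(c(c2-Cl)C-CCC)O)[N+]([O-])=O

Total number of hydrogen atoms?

Hydrogens are implicit in SMILES; fill each atom to its normal valence:
  6 × C (aromatic): no H
  4 × C (aromatic): 1 H each → 4
  3 × C: 2 H each → 6
  1 × C: 3 H
  1 × Cl: no H
  1 × N (charge +1): no H
  1 × O: 1 H
  1 × O: no H
  1 × O (charge -1): no H
  Total hydrogens = 14.

14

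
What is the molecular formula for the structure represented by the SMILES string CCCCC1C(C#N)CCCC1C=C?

Heavy atoms from the SMILES: 13 C, 1 N.
Implicit hydrogens by atom environment:
  7 × C: 2 H each → 14
  4 × C: 1 H each → 4
  1 × C: 3 H
  1 × C: no H
  1 × N: no H
  Total hydrogens = 21.
Molecular formula: C13H21N

C13H21N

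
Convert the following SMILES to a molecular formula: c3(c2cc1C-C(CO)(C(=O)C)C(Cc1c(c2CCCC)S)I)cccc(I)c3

C23H26I2O2S

Heavy atoms from the SMILES: 23 C, 2 I, 2 O, 1 S.
Implicit hydrogens by atom environment:
  7 × C (aromatic): no H
  6 × C: 2 H each → 12
  5 × C (aromatic): 1 H each → 5
  2 × C: 3 H each → 6
  2 × C: no H
  2 × I: no H
  1 × C: 1 H
  1 × O: 1 H
  1 × O: no H
  1 × S: 1 H
  Total hydrogens = 26.
Molecular formula: C23H26I2O2S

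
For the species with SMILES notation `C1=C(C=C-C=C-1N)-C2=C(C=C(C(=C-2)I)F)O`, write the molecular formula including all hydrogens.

Heavy atoms from the SMILES: 12 C, 1 F, 1 I, 1 N, 1 O.
Implicit hydrogens by atom environment:
  6 × C (aromatic): 1 H each → 6
  6 × C (aromatic): no H
  1 × F: no H
  1 × I: no H
  1 × N: 2 H
  1 × O: 1 H
  Total hydrogens = 9.
Molecular formula: C12H9FINO

C12H9FINO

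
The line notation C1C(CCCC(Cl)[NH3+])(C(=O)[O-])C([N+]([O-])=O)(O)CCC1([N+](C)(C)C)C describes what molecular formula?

C15H29ClN3O5+

Heavy atoms from the SMILES: 15 C, 1 Cl, 3 N, 5 O.
Implicit hydrogens by atom environment:
  6 × C: 2 H each → 12
  4 × C: 3 H each → 12
  4 × C: no H
  2 × N (charge +1): no H
  2 × O: no H
  2 × O (charge -1): no H
  1 × C: 1 H
  1 × Cl: no H
  1 × N (charge +1): 3 H
  1 × O: 1 H
  Total hydrogens = 29.
Net charge +1.
Molecular formula: C15H29ClN3O5+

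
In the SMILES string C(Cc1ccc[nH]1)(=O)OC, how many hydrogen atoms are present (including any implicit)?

9

Hydrogens are implicit in SMILES; fill each atom to its normal valence:
  3 × C (aromatic): 1 H each → 3
  2 × O: no H
  1 × C: 3 H
  1 × C: 2 H
  1 × C (aromatic): no H
  1 × C: no H
  1 × N (aromatic): 1 H
  Total hydrogens = 9.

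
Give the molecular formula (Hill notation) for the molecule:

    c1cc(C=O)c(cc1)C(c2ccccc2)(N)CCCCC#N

C19H20N2O

Heavy atoms from the SMILES: 19 C, 2 N, 1 O.
Implicit hydrogens by atom environment:
  9 × C (aromatic): 1 H each → 9
  4 × C: 2 H each → 8
  3 × C (aromatic): no H
  2 × C: no H
  1 × C: 1 H
  1 × N: 2 H
  1 × N: no H
  1 × O: no H
  Total hydrogens = 20.
Molecular formula: C19H20N2O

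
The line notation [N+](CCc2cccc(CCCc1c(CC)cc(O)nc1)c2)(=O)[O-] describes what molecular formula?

C18H22N2O3

Heavy atoms from the SMILES: 18 C, 2 N, 3 O.
Implicit hydrogens by atom environment:
  6 × C: 2 H each → 12
  6 × C (aromatic): 1 H each → 6
  5 × C (aromatic): no H
  1 × C: 3 H
  1 × N (aromatic): no H
  1 × N (charge +1): no H
  1 × O: 1 H
  1 × O: no H
  1 × O (charge -1): no H
  Total hydrogens = 22.
Molecular formula: C18H22N2O3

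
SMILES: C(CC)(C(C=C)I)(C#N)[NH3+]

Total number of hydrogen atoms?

12

Hydrogens are implicit in SMILES; fill each atom to its normal valence:
  2 × C: 2 H each → 4
  2 × C: 1 H each → 2
  2 × C: no H
  1 × C: 3 H
  1 × I: no H
  1 × N (charge +1): 3 H
  1 × N: no H
  Total hydrogens = 12.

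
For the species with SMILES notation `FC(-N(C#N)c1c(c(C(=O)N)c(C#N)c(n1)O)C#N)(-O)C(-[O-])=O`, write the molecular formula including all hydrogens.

Heavy atoms from the SMILES: 11 C, 1 F, 6 N, 5 O.
Implicit hydrogens by atom environment:
  6 × C: no H
  5 × C (aromatic): no H
  4 × N: no H
  2 × O: 1 H each → 2
  2 × O: no H
  1 × F: no H
  1 × N: 2 H
  1 × N (aromatic): no H
  1 × O (charge -1): no H
  Total hydrogens = 4.
Net charge -1.
Molecular formula: C11H4FN6O5-

C11H4FN6O5-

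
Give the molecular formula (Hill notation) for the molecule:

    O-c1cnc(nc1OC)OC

C6H8N2O3

Heavy atoms from the SMILES: 6 C, 2 N, 3 O.
Implicit hydrogens by atom environment:
  3 × C (aromatic): no H
  2 × C: 3 H each → 6
  2 × N (aromatic): no H
  2 × O: no H
  1 × C (aromatic): 1 H
  1 × O: 1 H
  Total hydrogens = 8.
Molecular formula: C6H8N2O3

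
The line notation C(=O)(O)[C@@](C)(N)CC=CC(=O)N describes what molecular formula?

C7H12N2O3

Heavy atoms from the SMILES: 7 C, 2 N, 3 O.
Implicit hydrogens by atom environment:
  3 × C: no H
  2 × C: 1 H each → 2
  2 × N: 2 H each → 4
  2 × O: no H
  1 × C: 3 H
  1 × C: 2 H
  1 × O: 1 H
  Total hydrogens = 12.
Molecular formula: C7H12N2O3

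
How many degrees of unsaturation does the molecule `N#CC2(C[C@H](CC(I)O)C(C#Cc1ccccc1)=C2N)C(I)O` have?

10

Molecular formula from the SMILES: C17H16I2N2O2.
DoU = (2C + 2 + N − H − X)/2 = (2·17 + 2 + 2 − 16 − 2)/2 = 20/2 = 10.
(Structurally: 2 ring(s) + 8 π bond(s) = 10.)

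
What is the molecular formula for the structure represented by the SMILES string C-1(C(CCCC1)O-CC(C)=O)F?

C9H15FO2

Heavy atoms from the SMILES: 9 C, 1 F, 2 O.
Implicit hydrogens by atom environment:
  5 × C: 2 H each → 10
  2 × C: 1 H each → 2
  2 × O: no H
  1 × C: 3 H
  1 × C: no H
  1 × F: no H
  Total hydrogens = 15.
Molecular formula: C9H15FO2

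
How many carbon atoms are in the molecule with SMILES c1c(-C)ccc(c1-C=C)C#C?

The symbol for carbon appears 11 times in the SMILES. Lowercase c denotes aromatic carbon and counts toward C.

11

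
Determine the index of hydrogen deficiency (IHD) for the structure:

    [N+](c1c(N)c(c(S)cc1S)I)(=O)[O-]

5

Molecular formula from the SMILES: C6H5IN2O2S2.
DoU = (2C + 2 + N − H − X)/2 = (2·6 + 2 + 2 − 5 − 1)/2 = 10/2 = 5.
(Structurally: 1 ring(s) + 4 π bond(s) = 5.)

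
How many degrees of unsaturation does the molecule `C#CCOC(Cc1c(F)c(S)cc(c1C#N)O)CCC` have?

8

Molecular formula from the SMILES: C15H16FNO2S.
DoU = (2C + 2 + N − H − X)/2 = (2·15 + 2 + 1 − 16 − 1)/2 = 16/2 = 8.
(Structurally: 1 ring(s) + 7 π bond(s) = 8.)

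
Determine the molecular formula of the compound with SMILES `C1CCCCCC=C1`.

C8H14

Heavy atoms from the SMILES: 8 C.
Implicit hydrogens by atom environment:
  6 × C: 2 H each → 12
  2 × C: 1 H each → 2
  Total hydrogens = 14.
Molecular formula: C8H14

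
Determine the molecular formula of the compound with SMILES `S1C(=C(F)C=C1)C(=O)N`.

Heavy atoms from the SMILES: 5 C, 1 F, 1 N, 1 O, 1 S.
Implicit hydrogens by atom environment:
  2 × C (aromatic): 1 H each → 2
  2 × C (aromatic): no H
  1 × C: no H
  1 × F: no H
  1 × N: 2 H
  1 × O: no H
  1 × S (aromatic): no H
  Total hydrogens = 4.
Molecular formula: C5H4FNOS

C5H4FNOS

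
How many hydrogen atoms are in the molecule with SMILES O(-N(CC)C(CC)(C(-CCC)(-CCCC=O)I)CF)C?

Hydrogens are implicit in SMILES; fill each atom to its normal valence:
  8 × C: 2 H each → 16
  4 × C: 3 H each → 12
  2 × C: no H
  2 × O: no H
  1 × C: 1 H
  1 × F: no H
  1 × I: no H
  1 × N: no H
  Total hydrogens = 29.

29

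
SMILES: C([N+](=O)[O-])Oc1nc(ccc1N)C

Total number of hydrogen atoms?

9

Hydrogens are implicit in SMILES; fill each atom to its normal valence:
  3 × C (aromatic): no H
  2 × C (aromatic): 1 H each → 2
  2 × O: no H
  1 × C: 3 H
  1 × C: 2 H
  1 × N: 2 H
  1 × N (aromatic): no H
  1 × N (charge +1): no H
  1 × O (charge -1): no H
  Total hydrogens = 9.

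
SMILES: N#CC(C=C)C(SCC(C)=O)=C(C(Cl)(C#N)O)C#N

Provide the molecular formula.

C12H10ClN3O2S

Heavy atoms from the SMILES: 12 C, 1 Cl, 3 N, 2 O, 1 S.
Implicit hydrogens by atom environment:
  7 × C: no H
  3 × N: no H
  2 × C: 2 H each → 4
  2 × C: 1 H each → 2
  1 × C: 3 H
  1 × Cl: no H
  1 × O: 1 H
  1 × O: no H
  1 × S: no H
  Total hydrogens = 10.
Molecular formula: C12H10ClN3O2S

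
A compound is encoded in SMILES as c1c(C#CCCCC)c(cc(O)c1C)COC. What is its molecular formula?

Heavy atoms from the SMILES: 15 C, 2 O.
Implicit hydrogens by atom environment:
  4 × C: 2 H each → 8
  4 × C (aromatic): no H
  3 × C: 3 H each → 9
  2 × C (aromatic): 1 H each → 2
  2 × C: no H
  1 × O: 1 H
  1 × O: no H
  Total hydrogens = 20.
Molecular formula: C15H20O2

C15H20O2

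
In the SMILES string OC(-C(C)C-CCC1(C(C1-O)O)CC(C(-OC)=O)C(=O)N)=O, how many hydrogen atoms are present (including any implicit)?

Hydrogens are implicit in SMILES; fill each atom to its normal valence:
  4 × C: 2 H each → 8
  4 × C: 1 H each → 4
  4 × C: no H
  4 × O: no H
  3 × O: 1 H each → 3
  2 × C: 3 H each → 6
  1 × N: 2 H
  Total hydrogens = 23.

23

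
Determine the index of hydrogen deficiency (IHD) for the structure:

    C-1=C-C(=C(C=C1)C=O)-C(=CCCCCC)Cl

6

Molecular formula from the SMILES: C14H17ClO.
DoU = (2C + 2 + N − H − X)/2 = (2·14 + 2 + 0 − 17 − 1)/2 = 12/2 = 6.
(Structurally: 1 ring(s) + 5 π bond(s) = 6.)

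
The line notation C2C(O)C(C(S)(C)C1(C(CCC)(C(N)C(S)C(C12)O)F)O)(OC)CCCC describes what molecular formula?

Heavy atoms from the SMILES: 19 C, 1 F, 1 N, 4 O, 2 S.
Implicit hydrogens by atom environment:
  6 × C: 2 H each → 12
  5 × C: 1 H each → 5
  4 × C: 3 H each → 12
  4 × C: no H
  3 × O: 1 H each → 3
  2 × S: 1 H each → 2
  1 × F: no H
  1 × N: 2 H
  1 × O: no H
  Total hydrogens = 36.
Molecular formula: C19H36FNO4S2

C19H36FNO4S2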